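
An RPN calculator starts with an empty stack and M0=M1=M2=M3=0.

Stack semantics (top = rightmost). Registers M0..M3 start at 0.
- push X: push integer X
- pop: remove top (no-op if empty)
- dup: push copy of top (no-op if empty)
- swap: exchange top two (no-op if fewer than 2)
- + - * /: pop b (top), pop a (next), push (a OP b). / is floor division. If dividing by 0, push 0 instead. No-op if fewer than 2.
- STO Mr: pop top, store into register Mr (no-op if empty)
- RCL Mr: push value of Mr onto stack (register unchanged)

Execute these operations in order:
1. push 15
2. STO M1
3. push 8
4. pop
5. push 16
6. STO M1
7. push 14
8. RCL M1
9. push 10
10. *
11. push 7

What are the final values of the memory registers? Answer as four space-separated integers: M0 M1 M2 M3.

Answer: 0 16 0 0

Derivation:
After op 1 (push 15): stack=[15] mem=[0,0,0,0]
After op 2 (STO M1): stack=[empty] mem=[0,15,0,0]
After op 3 (push 8): stack=[8] mem=[0,15,0,0]
After op 4 (pop): stack=[empty] mem=[0,15,0,0]
After op 5 (push 16): stack=[16] mem=[0,15,0,0]
After op 6 (STO M1): stack=[empty] mem=[0,16,0,0]
After op 7 (push 14): stack=[14] mem=[0,16,0,0]
After op 8 (RCL M1): stack=[14,16] mem=[0,16,0,0]
After op 9 (push 10): stack=[14,16,10] mem=[0,16,0,0]
After op 10 (*): stack=[14,160] mem=[0,16,0,0]
After op 11 (push 7): stack=[14,160,7] mem=[0,16,0,0]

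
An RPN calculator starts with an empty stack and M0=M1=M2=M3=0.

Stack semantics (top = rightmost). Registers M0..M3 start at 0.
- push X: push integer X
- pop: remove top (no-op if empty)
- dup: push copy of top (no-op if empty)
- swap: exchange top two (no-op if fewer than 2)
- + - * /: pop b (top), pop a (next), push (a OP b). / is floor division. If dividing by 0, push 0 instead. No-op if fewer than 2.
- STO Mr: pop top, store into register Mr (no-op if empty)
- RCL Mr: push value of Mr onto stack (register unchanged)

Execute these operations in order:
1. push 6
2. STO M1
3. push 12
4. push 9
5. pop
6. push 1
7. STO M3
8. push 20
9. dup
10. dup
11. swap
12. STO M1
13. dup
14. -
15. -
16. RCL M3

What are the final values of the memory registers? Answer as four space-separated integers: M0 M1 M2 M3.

Answer: 0 20 0 1

Derivation:
After op 1 (push 6): stack=[6] mem=[0,0,0,0]
After op 2 (STO M1): stack=[empty] mem=[0,6,0,0]
After op 3 (push 12): stack=[12] mem=[0,6,0,0]
After op 4 (push 9): stack=[12,9] mem=[0,6,0,0]
After op 5 (pop): stack=[12] mem=[0,6,0,0]
After op 6 (push 1): stack=[12,1] mem=[0,6,0,0]
After op 7 (STO M3): stack=[12] mem=[0,6,0,1]
After op 8 (push 20): stack=[12,20] mem=[0,6,0,1]
After op 9 (dup): stack=[12,20,20] mem=[0,6,0,1]
After op 10 (dup): stack=[12,20,20,20] mem=[0,6,0,1]
After op 11 (swap): stack=[12,20,20,20] mem=[0,6,0,1]
After op 12 (STO M1): stack=[12,20,20] mem=[0,20,0,1]
After op 13 (dup): stack=[12,20,20,20] mem=[0,20,0,1]
After op 14 (-): stack=[12,20,0] mem=[0,20,0,1]
After op 15 (-): stack=[12,20] mem=[0,20,0,1]
After op 16 (RCL M3): stack=[12,20,1] mem=[0,20,0,1]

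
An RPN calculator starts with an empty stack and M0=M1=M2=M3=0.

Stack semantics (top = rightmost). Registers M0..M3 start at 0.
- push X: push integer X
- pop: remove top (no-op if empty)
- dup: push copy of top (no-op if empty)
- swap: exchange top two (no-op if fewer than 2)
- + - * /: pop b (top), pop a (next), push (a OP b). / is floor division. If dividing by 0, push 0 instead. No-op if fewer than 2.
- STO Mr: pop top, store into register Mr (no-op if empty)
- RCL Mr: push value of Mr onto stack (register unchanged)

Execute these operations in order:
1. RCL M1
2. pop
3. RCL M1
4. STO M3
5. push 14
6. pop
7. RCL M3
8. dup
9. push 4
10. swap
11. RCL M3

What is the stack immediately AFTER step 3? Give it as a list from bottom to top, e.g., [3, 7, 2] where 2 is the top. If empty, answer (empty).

After op 1 (RCL M1): stack=[0] mem=[0,0,0,0]
After op 2 (pop): stack=[empty] mem=[0,0,0,0]
After op 3 (RCL M1): stack=[0] mem=[0,0,0,0]

[0]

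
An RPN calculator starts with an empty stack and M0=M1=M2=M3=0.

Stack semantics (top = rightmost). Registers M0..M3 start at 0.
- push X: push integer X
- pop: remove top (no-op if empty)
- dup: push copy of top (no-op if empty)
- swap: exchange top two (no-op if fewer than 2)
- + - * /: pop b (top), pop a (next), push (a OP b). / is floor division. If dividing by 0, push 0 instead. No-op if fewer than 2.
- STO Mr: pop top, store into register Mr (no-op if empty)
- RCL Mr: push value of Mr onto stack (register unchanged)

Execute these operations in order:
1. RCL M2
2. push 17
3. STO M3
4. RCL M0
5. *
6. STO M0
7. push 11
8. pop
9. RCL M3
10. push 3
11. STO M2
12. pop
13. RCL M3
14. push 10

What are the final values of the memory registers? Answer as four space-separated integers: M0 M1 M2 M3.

Answer: 0 0 3 17

Derivation:
After op 1 (RCL M2): stack=[0] mem=[0,0,0,0]
After op 2 (push 17): stack=[0,17] mem=[0,0,0,0]
After op 3 (STO M3): stack=[0] mem=[0,0,0,17]
After op 4 (RCL M0): stack=[0,0] mem=[0,0,0,17]
After op 5 (*): stack=[0] mem=[0,0,0,17]
After op 6 (STO M0): stack=[empty] mem=[0,0,0,17]
After op 7 (push 11): stack=[11] mem=[0,0,0,17]
After op 8 (pop): stack=[empty] mem=[0,0,0,17]
After op 9 (RCL M3): stack=[17] mem=[0,0,0,17]
After op 10 (push 3): stack=[17,3] mem=[0,0,0,17]
After op 11 (STO M2): stack=[17] mem=[0,0,3,17]
After op 12 (pop): stack=[empty] mem=[0,0,3,17]
After op 13 (RCL M3): stack=[17] mem=[0,0,3,17]
After op 14 (push 10): stack=[17,10] mem=[0,0,3,17]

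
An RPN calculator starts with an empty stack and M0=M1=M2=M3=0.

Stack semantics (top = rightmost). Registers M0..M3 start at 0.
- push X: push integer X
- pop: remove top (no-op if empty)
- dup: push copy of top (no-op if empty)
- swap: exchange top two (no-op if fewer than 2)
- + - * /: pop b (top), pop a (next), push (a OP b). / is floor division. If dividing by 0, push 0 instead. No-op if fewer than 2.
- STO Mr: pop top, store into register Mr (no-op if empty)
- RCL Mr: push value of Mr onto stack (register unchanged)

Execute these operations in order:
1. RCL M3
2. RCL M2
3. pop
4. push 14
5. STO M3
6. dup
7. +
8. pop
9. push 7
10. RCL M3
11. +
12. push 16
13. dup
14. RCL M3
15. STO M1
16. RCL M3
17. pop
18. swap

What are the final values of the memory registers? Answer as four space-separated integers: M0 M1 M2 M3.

Answer: 0 14 0 14

Derivation:
After op 1 (RCL M3): stack=[0] mem=[0,0,0,0]
After op 2 (RCL M2): stack=[0,0] mem=[0,0,0,0]
After op 3 (pop): stack=[0] mem=[0,0,0,0]
After op 4 (push 14): stack=[0,14] mem=[0,0,0,0]
After op 5 (STO M3): stack=[0] mem=[0,0,0,14]
After op 6 (dup): stack=[0,0] mem=[0,0,0,14]
After op 7 (+): stack=[0] mem=[0,0,0,14]
After op 8 (pop): stack=[empty] mem=[0,0,0,14]
After op 9 (push 7): stack=[7] mem=[0,0,0,14]
After op 10 (RCL M3): stack=[7,14] mem=[0,0,0,14]
After op 11 (+): stack=[21] mem=[0,0,0,14]
After op 12 (push 16): stack=[21,16] mem=[0,0,0,14]
After op 13 (dup): stack=[21,16,16] mem=[0,0,0,14]
After op 14 (RCL M3): stack=[21,16,16,14] mem=[0,0,0,14]
After op 15 (STO M1): stack=[21,16,16] mem=[0,14,0,14]
After op 16 (RCL M3): stack=[21,16,16,14] mem=[0,14,0,14]
After op 17 (pop): stack=[21,16,16] mem=[0,14,0,14]
After op 18 (swap): stack=[21,16,16] mem=[0,14,0,14]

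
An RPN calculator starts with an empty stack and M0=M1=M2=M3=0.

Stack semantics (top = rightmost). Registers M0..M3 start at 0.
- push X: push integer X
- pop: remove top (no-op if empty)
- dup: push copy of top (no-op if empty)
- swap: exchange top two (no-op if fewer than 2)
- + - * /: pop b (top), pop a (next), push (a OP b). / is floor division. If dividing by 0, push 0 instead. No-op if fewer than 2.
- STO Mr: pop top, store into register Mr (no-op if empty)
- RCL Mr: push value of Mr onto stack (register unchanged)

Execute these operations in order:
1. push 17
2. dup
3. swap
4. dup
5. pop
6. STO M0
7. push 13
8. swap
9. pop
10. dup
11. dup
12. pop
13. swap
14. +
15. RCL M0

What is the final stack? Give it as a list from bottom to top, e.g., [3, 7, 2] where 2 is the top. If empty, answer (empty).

After op 1 (push 17): stack=[17] mem=[0,0,0,0]
After op 2 (dup): stack=[17,17] mem=[0,0,0,0]
After op 3 (swap): stack=[17,17] mem=[0,0,0,0]
After op 4 (dup): stack=[17,17,17] mem=[0,0,0,0]
After op 5 (pop): stack=[17,17] mem=[0,0,0,0]
After op 6 (STO M0): stack=[17] mem=[17,0,0,0]
After op 7 (push 13): stack=[17,13] mem=[17,0,0,0]
After op 8 (swap): stack=[13,17] mem=[17,0,0,0]
After op 9 (pop): stack=[13] mem=[17,0,0,0]
After op 10 (dup): stack=[13,13] mem=[17,0,0,0]
After op 11 (dup): stack=[13,13,13] mem=[17,0,0,0]
After op 12 (pop): stack=[13,13] mem=[17,0,0,0]
After op 13 (swap): stack=[13,13] mem=[17,0,0,0]
After op 14 (+): stack=[26] mem=[17,0,0,0]
After op 15 (RCL M0): stack=[26,17] mem=[17,0,0,0]

Answer: [26, 17]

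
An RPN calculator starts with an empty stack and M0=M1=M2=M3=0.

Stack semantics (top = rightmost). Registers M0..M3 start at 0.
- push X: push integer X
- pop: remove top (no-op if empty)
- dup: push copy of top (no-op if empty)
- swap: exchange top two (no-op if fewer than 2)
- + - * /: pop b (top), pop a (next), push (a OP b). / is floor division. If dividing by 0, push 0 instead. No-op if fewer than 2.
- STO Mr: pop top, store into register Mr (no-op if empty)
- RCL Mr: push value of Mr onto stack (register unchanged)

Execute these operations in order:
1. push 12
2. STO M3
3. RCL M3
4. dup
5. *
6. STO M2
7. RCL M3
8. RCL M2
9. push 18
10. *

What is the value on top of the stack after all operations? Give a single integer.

Answer: 2592

Derivation:
After op 1 (push 12): stack=[12] mem=[0,0,0,0]
After op 2 (STO M3): stack=[empty] mem=[0,0,0,12]
After op 3 (RCL M3): stack=[12] mem=[0,0,0,12]
After op 4 (dup): stack=[12,12] mem=[0,0,0,12]
After op 5 (*): stack=[144] mem=[0,0,0,12]
After op 6 (STO M2): stack=[empty] mem=[0,0,144,12]
After op 7 (RCL M3): stack=[12] mem=[0,0,144,12]
After op 8 (RCL M2): stack=[12,144] mem=[0,0,144,12]
After op 9 (push 18): stack=[12,144,18] mem=[0,0,144,12]
After op 10 (*): stack=[12,2592] mem=[0,0,144,12]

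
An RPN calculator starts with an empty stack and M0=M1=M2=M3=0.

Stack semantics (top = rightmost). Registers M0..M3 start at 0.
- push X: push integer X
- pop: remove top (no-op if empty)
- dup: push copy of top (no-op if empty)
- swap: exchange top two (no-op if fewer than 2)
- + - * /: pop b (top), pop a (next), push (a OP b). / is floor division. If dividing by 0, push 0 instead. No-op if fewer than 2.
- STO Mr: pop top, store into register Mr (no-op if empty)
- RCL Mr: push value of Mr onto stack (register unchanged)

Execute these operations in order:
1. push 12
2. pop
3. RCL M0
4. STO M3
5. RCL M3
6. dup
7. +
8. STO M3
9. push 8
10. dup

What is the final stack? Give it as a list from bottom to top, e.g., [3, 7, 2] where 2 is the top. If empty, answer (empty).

After op 1 (push 12): stack=[12] mem=[0,0,0,0]
After op 2 (pop): stack=[empty] mem=[0,0,0,0]
After op 3 (RCL M0): stack=[0] mem=[0,0,0,0]
After op 4 (STO M3): stack=[empty] mem=[0,0,0,0]
After op 5 (RCL M3): stack=[0] mem=[0,0,0,0]
After op 6 (dup): stack=[0,0] mem=[0,0,0,0]
After op 7 (+): stack=[0] mem=[0,0,0,0]
After op 8 (STO M3): stack=[empty] mem=[0,0,0,0]
After op 9 (push 8): stack=[8] mem=[0,0,0,0]
After op 10 (dup): stack=[8,8] mem=[0,0,0,0]

Answer: [8, 8]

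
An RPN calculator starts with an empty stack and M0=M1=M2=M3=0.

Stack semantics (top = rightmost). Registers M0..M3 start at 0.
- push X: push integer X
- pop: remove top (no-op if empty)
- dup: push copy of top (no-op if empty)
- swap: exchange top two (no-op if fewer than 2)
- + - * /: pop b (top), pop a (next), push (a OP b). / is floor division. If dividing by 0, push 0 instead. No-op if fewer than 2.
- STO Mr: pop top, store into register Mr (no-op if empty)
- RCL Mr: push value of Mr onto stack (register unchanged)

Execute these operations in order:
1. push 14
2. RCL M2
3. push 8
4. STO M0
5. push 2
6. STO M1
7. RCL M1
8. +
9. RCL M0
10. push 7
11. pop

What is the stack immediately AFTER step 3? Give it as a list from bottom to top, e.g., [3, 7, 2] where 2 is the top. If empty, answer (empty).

After op 1 (push 14): stack=[14] mem=[0,0,0,0]
After op 2 (RCL M2): stack=[14,0] mem=[0,0,0,0]
After op 3 (push 8): stack=[14,0,8] mem=[0,0,0,0]

[14, 0, 8]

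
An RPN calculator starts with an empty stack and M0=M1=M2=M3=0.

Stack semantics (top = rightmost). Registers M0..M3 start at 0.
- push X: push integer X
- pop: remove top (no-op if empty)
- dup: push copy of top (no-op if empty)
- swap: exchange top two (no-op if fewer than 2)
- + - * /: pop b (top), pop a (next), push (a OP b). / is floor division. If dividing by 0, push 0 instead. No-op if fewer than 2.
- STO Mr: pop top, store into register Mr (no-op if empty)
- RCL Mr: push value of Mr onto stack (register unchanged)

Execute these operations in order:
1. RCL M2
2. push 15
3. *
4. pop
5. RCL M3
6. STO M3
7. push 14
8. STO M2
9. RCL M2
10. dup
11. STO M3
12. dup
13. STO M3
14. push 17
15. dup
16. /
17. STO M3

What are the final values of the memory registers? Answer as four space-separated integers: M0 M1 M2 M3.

Answer: 0 0 14 1

Derivation:
After op 1 (RCL M2): stack=[0] mem=[0,0,0,0]
After op 2 (push 15): stack=[0,15] mem=[0,0,0,0]
After op 3 (*): stack=[0] mem=[0,0,0,0]
After op 4 (pop): stack=[empty] mem=[0,0,0,0]
After op 5 (RCL M3): stack=[0] mem=[0,0,0,0]
After op 6 (STO M3): stack=[empty] mem=[0,0,0,0]
After op 7 (push 14): stack=[14] mem=[0,0,0,0]
After op 8 (STO M2): stack=[empty] mem=[0,0,14,0]
After op 9 (RCL M2): stack=[14] mem=[0,0,14,0]
After op 10 (dup): stack=[14,14] mem=[0,0,14,0]
After op 11 (STO M3): stack=[14] mem=[0,0,14,14]
After op 12 (dup): stack=[14,14] mem=[0,0,14,14]
After op 13 (STO M3): stack=[14] mem=[0,0,14,14]
After op 14 (push 17): stack=[14,17] mem=[0,0,14,14]
After op 15 (dup): stack=[14,17,17] mem=[0,0,14,14]
After op 16 (/): stack=[14,1] mem=[0,0,14,14]
After op 17 (STO M3): stack=[14] mem=[0,0,14,1]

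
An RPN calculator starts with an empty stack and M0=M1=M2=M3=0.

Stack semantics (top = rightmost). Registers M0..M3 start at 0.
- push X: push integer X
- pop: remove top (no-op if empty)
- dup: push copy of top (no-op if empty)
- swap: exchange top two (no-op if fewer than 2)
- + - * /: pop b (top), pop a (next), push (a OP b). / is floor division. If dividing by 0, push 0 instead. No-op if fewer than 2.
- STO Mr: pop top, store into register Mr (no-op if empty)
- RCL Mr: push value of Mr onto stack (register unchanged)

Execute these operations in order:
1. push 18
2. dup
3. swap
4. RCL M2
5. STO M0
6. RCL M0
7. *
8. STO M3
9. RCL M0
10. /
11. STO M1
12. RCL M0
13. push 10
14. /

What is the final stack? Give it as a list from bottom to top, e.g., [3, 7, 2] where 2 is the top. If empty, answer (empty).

Answer: [0]

Derivation:
After op 1 (push 18): stack=[18] mem=[0,0,0,0]
After op 2 (dup): stack=[18,18] mem=[0,0,0,0]
After op 3 (swap): stack=[18,18] mem=[0,0,0,0]
After op 4 (RCL M2): stack=[18,18,0] mem=[0,0,0,0]
After op 5 (STO M0): stack=[18,18] mem=[0,0,0,0]
After op 6 (RCL M0): stack=[18,18,0] mem=[0,0,0,0]
After op 7 (*): stack=[18,0] mem=[0,0,0,0]
After op 8 (STO M3): stack=[18] mem=[0,0,0,0]
After op 9 (RCL M0): stack=[18,0] mem=[0,0,0,0]
After op 10 (/): stack=[0] mem=[0,0,0,0]
After op 11 (STO M1): stack=[empty] mem=[0,0,0,0]
After op 12 (RCL M0): stack=[0] mem=[0,0,0,0]
After op 13 (push 10): stack=[0,10] mem=[0,0,0,0]
After op 14 (/): stack=[0] mem=[0,0,0,0]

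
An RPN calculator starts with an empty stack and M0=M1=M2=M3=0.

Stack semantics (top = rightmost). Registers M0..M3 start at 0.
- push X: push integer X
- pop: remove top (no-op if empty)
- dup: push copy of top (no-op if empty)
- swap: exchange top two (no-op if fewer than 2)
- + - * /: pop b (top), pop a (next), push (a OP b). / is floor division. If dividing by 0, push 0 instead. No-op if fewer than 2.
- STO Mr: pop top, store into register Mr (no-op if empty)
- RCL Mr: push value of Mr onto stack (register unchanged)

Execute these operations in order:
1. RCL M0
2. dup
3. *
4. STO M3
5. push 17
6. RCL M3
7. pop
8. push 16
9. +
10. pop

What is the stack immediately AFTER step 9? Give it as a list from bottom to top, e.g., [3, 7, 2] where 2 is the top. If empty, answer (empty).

After op 1 (RCL M0): stack=[0] mem=[0,0,0,0]
After op 2 (dup): stack=[0,0] mem=[0,0,0,0]
After op 3 (*): stack=[0] mem=[0,0,0,0]
After op 4 (STO M3): stack=[empty] mem=[0,0,0,0]
After op 5 (push 17): stack=[17] mem=[0,0,0,0]
After op 6 (RCL M3): stack=[17,0] mem=[0,0,0,0]
After op 7 (pop): stack=[17] mem=[0,0,0,0]
After op 8 (push 16): stack=[17,16] mem=[0,0,0,0]
After op 9 (+): stack=[33] mem=[0,0,0,0]

[33]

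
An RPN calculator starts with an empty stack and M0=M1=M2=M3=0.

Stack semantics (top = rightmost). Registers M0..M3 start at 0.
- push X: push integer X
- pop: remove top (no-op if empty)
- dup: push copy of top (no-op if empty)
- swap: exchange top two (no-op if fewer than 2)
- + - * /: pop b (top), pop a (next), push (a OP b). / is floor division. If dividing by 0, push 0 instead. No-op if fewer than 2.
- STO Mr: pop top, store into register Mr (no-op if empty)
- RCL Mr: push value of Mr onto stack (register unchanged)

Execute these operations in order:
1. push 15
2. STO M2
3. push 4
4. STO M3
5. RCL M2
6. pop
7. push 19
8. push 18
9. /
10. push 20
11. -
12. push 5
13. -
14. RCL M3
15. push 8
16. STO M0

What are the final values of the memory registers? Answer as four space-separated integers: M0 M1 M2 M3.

Answer: 8 0 15 4

Derivation:
After op 1 (push 15): stack=[15] mem=[0,0,0,0]
After op 2 (STO M2): stack=[empty] mem=[0,0,15,0]
After op 3 (push 4): stack=[4] mem=[0,0,15,0]
After op 4 (STO M3): stack=[empty] mem=[0,0,15,4]
After op 5 (RCL M2): stack=[15] mem=[0,0,15,4]
After op 6 (pop): stack=[empty] mem=[0,0,15,4]
After op 7 (push 19): stack=[19] mem=[0,0,15,4]
After op 8 (push 18): stack=[19,18] mem=[0,0,15,4]
After op 9 (/): stack=[1] mem=[0,0,15,4]
After op 10 (push 20): stack=[1,20] mem=[0,0,15,4]
After op 11 (-): stack=[-19] mem=[0,0,15,4]
After op 12 (push 5): stack=[-19,5] mem=[0,0,15,4]
After op 13 (-): stack=[-24] mem=[0,0,15,4]
After op 14 (RCL M3): stack=[-24,4] mem=[0,0,15,4]
After op 15 (push 8): stack=[-24,4,8] mem=[0,0,15,4]
After op 16 (STO M0): stack=[-24,4] mem=[8,0,15,4]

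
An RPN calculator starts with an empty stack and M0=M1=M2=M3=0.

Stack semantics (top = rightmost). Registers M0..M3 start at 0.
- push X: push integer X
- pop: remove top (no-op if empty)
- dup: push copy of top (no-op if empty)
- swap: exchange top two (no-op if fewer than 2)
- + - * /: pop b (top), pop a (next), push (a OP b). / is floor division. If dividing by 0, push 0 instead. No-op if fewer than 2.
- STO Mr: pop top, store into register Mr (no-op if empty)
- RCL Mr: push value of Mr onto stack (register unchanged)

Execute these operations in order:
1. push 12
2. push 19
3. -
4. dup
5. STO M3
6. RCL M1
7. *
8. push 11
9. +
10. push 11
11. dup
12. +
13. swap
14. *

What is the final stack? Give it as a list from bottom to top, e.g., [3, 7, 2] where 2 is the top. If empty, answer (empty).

After op 1 (push 12): stack=[12] mem=[0,0,0,0]
After op 2 (push 19): stack=[12,19] mem=[0,0,0,0]
After op 3 (-): stack=[-7] mem=[0,0,0,0]
After op 4 (dup): stack=[-7,-7] mem=[0,0,0,0]
After op 5 (STO M3): stack=[-7] mem=[0,0,0,-7]
After op 6 (RCL M1): stack=[-7,0] mem=[0,0,0,-7]
After op 7 (*): stack=[0] mem=[0,0,0,-7]
After op 8 (push 11): stack=[0,11] mem=[0,0,0,-7]
After op 9 (+): stack=[11] mem=[0,0,0,-7]
After op 10 (push 11): stack=[11,11] mem=[0,0,0,-7]
After op 11 (dup): stack=[11,11,11] mem=[0,0,0,-7]
After op 12 (+): stack=[11,22] mem=[0,0,0,-7]
After op 13 (swap): stack=[22,11] mem=[0,0,0,-7]
After op 14 (*): stack=[242] mem=[0,0,0,-7]

Answer: [242]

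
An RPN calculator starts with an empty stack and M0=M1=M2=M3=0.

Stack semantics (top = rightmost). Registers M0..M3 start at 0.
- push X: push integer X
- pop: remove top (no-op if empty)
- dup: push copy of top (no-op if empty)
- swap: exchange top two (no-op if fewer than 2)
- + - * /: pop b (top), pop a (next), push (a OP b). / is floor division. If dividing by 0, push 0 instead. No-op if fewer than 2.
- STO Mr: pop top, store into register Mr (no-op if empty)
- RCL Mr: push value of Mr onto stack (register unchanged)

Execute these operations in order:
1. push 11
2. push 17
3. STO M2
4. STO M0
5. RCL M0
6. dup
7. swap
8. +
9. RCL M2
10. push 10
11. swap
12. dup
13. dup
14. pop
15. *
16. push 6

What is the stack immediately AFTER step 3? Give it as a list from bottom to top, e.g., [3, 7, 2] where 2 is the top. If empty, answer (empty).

After op 1 (push 11): stack=[11] mem=[0,0,0,0]
After op 2 (push 17): stack=[11,17] mem=[0,0,0,0]
After op 3 (STO M2): stack=[11] mem=[0,0,17,0]

[11]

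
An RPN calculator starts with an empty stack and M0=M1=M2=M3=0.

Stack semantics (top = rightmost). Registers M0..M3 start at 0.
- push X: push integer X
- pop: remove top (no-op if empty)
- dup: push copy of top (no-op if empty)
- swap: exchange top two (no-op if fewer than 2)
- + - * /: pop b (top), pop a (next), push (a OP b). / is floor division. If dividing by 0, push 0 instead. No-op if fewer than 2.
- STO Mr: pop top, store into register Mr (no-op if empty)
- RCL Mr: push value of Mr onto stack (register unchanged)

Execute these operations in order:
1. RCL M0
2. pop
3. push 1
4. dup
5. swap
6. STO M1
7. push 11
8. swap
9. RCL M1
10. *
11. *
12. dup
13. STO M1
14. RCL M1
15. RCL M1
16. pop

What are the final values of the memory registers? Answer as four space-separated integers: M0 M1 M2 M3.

After op 1 (RCL M0): stack=[0] mem=[0,0,0,0]
After op 2 (pop): stack=[empty] mem=[0,0,0,0]
After op 3 (push 1): stack=[1] mem=[0,0,0,0]
After op 4 (dup): stack=[1,1] mem=[0,0,0,0]
After op 5 (swap): stack=[1,1] mem=[0,0,0,0]
After op 6 (STO M1): stack=[1] mem=[0,1,0,0]
After op 7 (push 11): stack=[1,11] mem=[0,1,0,0]
After op 8 (swap): stack=[11,1] mem=[0,1,0,0]
After op 9 (RCL M1): stack=[11,1,1] mem=[0,1,0,0]
After op 10 (*): stack=[11,1] mem=[0,1,0,0]
After op 11 (*): stack=[11] mem=[0,1,0,0]
After op 12 (dup): stack=[11,11] mem=[0,1,0,0]
After op 13 (STO M1): stack=[11] mem=[0,11,0,0]
After op 14 (RCL M1): stack=[11,11] mem=[0,11,0,0]
After op 15 (RCL M1): stack=[11,11,11] mem=[0,11,0,0]
After op 16 (pop): stack=[11,11] mem=[0,11,0,0]

Answer: 0 11 0 0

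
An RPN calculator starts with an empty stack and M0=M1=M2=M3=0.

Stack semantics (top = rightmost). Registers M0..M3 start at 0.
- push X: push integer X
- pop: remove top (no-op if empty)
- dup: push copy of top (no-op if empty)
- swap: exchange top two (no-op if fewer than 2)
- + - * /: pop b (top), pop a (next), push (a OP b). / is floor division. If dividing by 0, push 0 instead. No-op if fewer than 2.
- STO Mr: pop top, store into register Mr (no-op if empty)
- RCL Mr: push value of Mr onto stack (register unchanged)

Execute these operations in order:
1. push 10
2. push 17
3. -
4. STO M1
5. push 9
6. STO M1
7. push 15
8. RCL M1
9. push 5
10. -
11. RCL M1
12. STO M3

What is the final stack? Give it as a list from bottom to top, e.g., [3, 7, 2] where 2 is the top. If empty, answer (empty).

After op 1 (push 10): stack=[10] mem=[0,0,0,0]
After op 2 (push 17): stack=[10,17] mem=[0,0,0,0]
After op 3 (-): stack=[-7] mem=[0,0,0,0]
After op 4 (STO M1): stack=[empty] mem=[0,-7,0,0]
After op 5 (push 9): stack=[9] mem=[0,-7,0,0]
After op 6 (STO M1): stack=[empty] mem=[0,9,0,0]
After op 7 (push 15): stack=[15] mem=[0,9,0,0]
After op 8 (RCL M1): stack=[15,9] mem=[0,9,0,0]
After op 9 (push 5): stack=[15,9,5] mem=[0,9,0,0]
After op 10 (-): stack=[15,4] mem=[0,9,0,0]
After op 11 (RCL M1): stack=[15,4,9] mem=[0,9,0,0]
After op 12 (STO M3): stack=[15,4] mem=[0,9,0,9]

Answer: [15, 4]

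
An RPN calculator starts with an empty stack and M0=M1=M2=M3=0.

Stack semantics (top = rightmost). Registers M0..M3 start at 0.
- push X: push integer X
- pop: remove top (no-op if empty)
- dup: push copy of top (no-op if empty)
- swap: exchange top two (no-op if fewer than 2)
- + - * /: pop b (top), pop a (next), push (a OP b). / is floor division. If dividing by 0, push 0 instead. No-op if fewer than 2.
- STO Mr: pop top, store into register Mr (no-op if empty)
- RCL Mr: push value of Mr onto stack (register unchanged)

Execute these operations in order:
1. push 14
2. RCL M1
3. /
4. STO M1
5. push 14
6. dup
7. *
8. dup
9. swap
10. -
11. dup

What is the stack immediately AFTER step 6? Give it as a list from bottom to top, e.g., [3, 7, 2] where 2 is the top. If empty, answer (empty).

After op 1 (push 14): stack=[14] mem=[0,0,0,0]
After op 2 (RCL M1): stack=[14,0] mem=[0,0,0,0]
After op 3 (/): stack=[0] mem=[0,0,0,0]
After op 4 (STO M1): stack=[empty] mem=[0,0,0,0]
After op 5 (push 14): stack=[14] mem=[0,0,0,0]
After op 6 (dup): stack=[14,14] mem=[0,0,0,0]

[14, 14]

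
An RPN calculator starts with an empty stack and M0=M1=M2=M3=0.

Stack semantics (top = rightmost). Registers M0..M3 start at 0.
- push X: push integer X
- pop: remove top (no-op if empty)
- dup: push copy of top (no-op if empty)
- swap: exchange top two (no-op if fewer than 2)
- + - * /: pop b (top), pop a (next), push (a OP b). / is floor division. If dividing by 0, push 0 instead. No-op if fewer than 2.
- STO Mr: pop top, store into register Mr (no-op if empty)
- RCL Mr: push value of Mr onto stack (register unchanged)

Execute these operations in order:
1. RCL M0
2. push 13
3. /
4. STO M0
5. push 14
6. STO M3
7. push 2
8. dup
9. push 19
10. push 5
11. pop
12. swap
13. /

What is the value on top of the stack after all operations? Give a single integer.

Answer: 9

Derivation:
After op 1 (RCL M0): stack=[0] mem=[0,0,0,0]
After op 2 (push 13): stack=[0,13] mem=[0,0,0,0]
After op 3 (/): stack=[0] mem=[0,0,0,0]
After op 4 (STO M0): stack=[empty] mem=[0,0,0,0]
After op 5 (push 14): stack=[14] mem=[0,0,0,0]
After op 6 (STO M3): stack=[empty] mem=[0,0,0,14]
After op 7 (push 2): stack=[2] mem=[0,0,0,14]
After op 8 (dup): stack=[2,2] mem=[0,0,0,14]
After op 9 (push 19): stack=[2,2,19] mem=[0,0,0,14]
After op 10 (push 5): stack=[2,2,19,5] mem=[0,0,0,14]
After op 11 (pop): stack=[2,2,19] mem=[0,0,0,14]
After op 12 (swap): stack=[2,19,2] mem=[0,0,0,14]
After op 13 (/): stack=[2,9] mem=[0,0,0,14]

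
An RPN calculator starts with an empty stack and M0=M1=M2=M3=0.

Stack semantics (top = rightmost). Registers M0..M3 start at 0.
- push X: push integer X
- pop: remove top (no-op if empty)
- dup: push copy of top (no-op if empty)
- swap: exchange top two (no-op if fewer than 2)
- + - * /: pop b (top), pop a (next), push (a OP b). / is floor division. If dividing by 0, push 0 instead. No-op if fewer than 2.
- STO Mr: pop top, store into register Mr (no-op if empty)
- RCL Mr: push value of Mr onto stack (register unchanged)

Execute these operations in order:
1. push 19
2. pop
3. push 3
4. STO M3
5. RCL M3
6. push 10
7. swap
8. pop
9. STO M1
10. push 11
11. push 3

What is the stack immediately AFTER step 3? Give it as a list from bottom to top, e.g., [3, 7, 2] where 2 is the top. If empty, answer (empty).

After op 1 (push 19): stack=[19] mem=[0,0,0,0]
After op 2 (pop): stack=[empty] mem=[0,0,0,0]
After op 3 (push 3): stack=[3] mem=[0,0,0,0]

[3]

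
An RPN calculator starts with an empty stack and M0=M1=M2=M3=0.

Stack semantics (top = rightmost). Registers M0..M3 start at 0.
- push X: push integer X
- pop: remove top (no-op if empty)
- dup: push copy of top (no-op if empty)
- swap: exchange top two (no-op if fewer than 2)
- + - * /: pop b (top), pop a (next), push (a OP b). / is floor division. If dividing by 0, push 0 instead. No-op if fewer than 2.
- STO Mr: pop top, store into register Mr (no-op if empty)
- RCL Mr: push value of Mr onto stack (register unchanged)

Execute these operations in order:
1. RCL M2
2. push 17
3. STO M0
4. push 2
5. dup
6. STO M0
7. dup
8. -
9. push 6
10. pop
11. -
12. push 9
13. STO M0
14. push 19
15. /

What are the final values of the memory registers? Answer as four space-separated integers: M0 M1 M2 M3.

Answer: 9 0 0 0

Derivation:
After op 1 (RCL M2): stack=[0] mem=[0,0,0,0]
After op 2 (push 17): stack=[0,17] mem=[0,0,0,0]
After op 3 (STO M0): stack=[0] mem=[17,0,0,0]
After op 4 (push 2): stack=[0,2] mem=[17,0,0,0]
After op 5 (dup): stack=[0,2,2] mem=[17,0,0,0]
After op 6 (STO M0): stack=[0,2] mem=[2,0,0,0]
After op 7 (dup): stack=[0,2,2] mem=[2,0,0,0]
After op 8 (-): stack=[0,0] mem=[2,0,0,0]
After op 9 (push 6): stack=[0,0,6] mem=[2,0,0,0]
After op 10 (pop): stack=[0,0] mem=[2,0,0,0]
After op 11 (-): stack=[0] mem=[2,0,0,0]
After op 12 (push 9): stack=[0,9] mem=[2,0,0,0]
After op 13 (STO M0): stack=[0] mem=[9,0,0,0]
After op 14 (push 19): stack=[0,19] mem=[9,0,0,0]
After op 15 (/): stack=[0] mem=[9,0,0,0]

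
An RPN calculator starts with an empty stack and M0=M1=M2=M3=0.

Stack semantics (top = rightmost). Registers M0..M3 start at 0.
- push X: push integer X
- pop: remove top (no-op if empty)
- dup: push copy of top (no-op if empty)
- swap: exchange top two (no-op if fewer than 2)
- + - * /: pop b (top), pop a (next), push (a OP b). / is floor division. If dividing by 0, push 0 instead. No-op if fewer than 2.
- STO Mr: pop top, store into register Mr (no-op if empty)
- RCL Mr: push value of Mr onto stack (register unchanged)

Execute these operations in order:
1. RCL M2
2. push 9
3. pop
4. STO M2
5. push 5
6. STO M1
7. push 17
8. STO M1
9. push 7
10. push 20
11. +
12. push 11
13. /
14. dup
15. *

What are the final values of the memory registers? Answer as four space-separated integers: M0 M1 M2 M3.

After op 1 (RCL M2): stack=[0] mem=[0,0,0,0]
After op 2 (push 9): stack=[0,9] mem=[0,0,0,0]
After op 3 (pop): stack=[0] mem=[0,0,0,0]
After op 4 (STO M2): stack=[empty] mem=[0,0,0,0]
After op 5 (push 5): stack=[5] mem=[0,0,0,0]
After op 6 (STO M1): stack=[empty] mem=[0,5,0,0]
After op 7 (push 17): stack=[17] mem=[0,5,0,0]
After op 8 (STO M1): stack=[empty] mem=[0,17,0,0]
After op 9 (push 7): stack=[7] mem=[0,17,0,0]
After op 10 (push 20): stack=[7,20] mem=[0,17,0,0]
After op 11 (+): stack=[27] mem=[0,17,0,0]
After op 12 (push 11): stack=[27,11] mem=[0,17,0,0]
After op 13 (/): stack=[2] mem=[0,17,0,0]
After op 14 (dup): stack=[2,2] mem=[0,17,0,0]
After op 15 (*): stack=[4] mem=[0,17,0,0]

Answer: 0 17 0 0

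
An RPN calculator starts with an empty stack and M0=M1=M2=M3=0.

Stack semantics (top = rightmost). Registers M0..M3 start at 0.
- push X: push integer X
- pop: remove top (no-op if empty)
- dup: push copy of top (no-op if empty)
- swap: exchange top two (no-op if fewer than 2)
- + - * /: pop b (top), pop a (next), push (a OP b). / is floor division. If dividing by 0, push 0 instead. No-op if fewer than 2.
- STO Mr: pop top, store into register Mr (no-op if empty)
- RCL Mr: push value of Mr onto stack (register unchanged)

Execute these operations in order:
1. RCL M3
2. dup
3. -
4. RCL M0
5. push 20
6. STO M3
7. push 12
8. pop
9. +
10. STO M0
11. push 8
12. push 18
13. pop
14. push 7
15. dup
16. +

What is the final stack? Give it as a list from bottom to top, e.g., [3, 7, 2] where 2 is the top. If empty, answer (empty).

After op 1 (RCL M3): stack=[0] mem=[0,0,0,0]
After op 2 (dup): stack=[0,0] mem=[0,0,0,0]
After op 3 (-): stack=[0] mem=[0,0,0,0]
After op 4 (RCL M0): stack=[0,0] mem=[0,0,0,0]
After op 5 (push 20): stack=[0,0,20] mem=[0,0,0,0]
After op 6 (STO M3): stack=[0,0] mem=[0,0,0,20]
After op 7 (push 12): stack=[0,0,12] mem=[0,0,0,20]
After op 8 (pop): stack=[0,0] mem=[0,0,0,20]
After op 9 (+): stack=[0] mem=[0,0,0,20]
After op 10 (STO M0): stack=[empty] mem=[0,0,0,20]
After op 11 (push 8): stack=[8] mem=[0,0,0,20]
After op 12 (push 18): stack=[8,18] mem=[0,0,0,20]
After op 13 (pop): stack=[8] mem=[0,0,0,20]
After op 14 (push 7): stack=[8,7] mem=[0,0,0,20]
After op 15 (dup): stack=[8,7,7] mem=[0,0,0,20]
After op 16 (+): stack=[8,14] mem=[0,0,0,20]

Answer: [8, 14]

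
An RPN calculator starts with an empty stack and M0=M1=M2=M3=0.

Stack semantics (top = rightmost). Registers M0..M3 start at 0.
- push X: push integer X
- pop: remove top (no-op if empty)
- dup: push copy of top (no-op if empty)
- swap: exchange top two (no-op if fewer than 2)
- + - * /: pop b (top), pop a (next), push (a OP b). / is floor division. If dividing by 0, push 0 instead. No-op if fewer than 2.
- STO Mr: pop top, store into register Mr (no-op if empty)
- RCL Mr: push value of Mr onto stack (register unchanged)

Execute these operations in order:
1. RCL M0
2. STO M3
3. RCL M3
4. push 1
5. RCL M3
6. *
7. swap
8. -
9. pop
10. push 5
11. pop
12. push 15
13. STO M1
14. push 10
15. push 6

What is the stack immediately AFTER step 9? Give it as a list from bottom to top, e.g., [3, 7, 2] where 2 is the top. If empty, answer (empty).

After op 1 (RCL M0): stack=[0] mem=[0,0,0,0]
After op 2 (STO M3): stack=[empty] mem=[0,0,0,0]
After op 3 (RCL M3): stack=[0] mem=[0,0,0,0]
After op 4 (push 1): stack=[0,1] mem=[0,0,0,0]
After op 5 (RCL M3): stack=[0,1,0] mem=[0,0,0,0]
After op 6 (*): stack=[0,0] mem=[0,0,0,0]
After op 7 (swap): stack=[0,0] mem=[0,0,0,0]
After op 8 (-): stack=[0] mem=[0,0,0,0]
After op 9 (pop): stack=[empty] mem=[0,0,0,0]

(empty)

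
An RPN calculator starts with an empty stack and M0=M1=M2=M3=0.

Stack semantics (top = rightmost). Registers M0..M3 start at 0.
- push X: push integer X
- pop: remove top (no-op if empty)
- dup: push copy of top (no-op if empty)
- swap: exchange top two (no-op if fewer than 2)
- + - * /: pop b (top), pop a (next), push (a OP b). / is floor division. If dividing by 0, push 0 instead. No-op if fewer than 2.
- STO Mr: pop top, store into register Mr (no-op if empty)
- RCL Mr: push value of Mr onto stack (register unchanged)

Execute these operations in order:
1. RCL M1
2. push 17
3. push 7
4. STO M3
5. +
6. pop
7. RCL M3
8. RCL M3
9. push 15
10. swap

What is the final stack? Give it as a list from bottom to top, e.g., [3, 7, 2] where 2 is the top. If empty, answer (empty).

Answer: [7, 15, 7]

Derivation:
After op 1 (RCL M1): stack=[0] mem=[0,0,0,0]
After op 2 (push 17): stack=[0,17] mem=[0,0,0,0]
After op 3 (push 7): stack=[0,17,7] mem=[0,0,0,0]
After op 4 (STO M3): stack=[0,17] mem=[0,0,0,7]
After op 5 (+): stack=[17] mem=[0,0,0,7]
After op 6 (pop): stack=[empty] mem=[0,0,0,7]
After op 7 (RCL M3): stack=[7] mem=[0,0,0,7]
After op 8 (RCL M3): stack=[7,7] mem=[0,0,0,7]
After op 9 (push 15): stack=[7,7,15] mem=[0,0,0,7]
After op 10 (swap): stack=[7,15,7] mem=[0,0,0,7]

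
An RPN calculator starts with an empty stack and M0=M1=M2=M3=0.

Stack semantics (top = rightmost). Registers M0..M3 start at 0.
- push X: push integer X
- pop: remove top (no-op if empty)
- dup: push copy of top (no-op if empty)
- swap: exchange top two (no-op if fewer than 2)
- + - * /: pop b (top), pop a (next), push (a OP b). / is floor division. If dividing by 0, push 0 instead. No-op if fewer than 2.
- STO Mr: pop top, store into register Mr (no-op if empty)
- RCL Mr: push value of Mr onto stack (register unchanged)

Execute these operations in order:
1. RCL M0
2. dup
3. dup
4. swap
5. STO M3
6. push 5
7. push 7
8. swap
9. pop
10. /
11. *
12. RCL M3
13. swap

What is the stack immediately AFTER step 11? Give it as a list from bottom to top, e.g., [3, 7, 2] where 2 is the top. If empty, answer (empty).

After op 1 (RCL M0): stack=[0] mem=[0,0,0,0]
After op 2 (dup): stack=[0,0] mem=[0,0,0,0]
After op 3 (dup): stack=[0,0,0] mem=[0,0,0,0]
After op 4 (swap): stack=[0,0,0] mem=[0,0,0,0]
After op 5 (STO M3): stack=[0,0] mem=[0,0,0,0]
After op 6 (push 5): stack=[0,0,5] mem=[0,0,0,0]
After op 7 (push 7): stack=[0,0,5,7] mem=[0,0,0,0]
After op 8 (swap): stack=[0,0,7,5] mem=[0,0,0,0]
After op 9 (pop): stack=[0,0,7] mem=[0,0,0,0]
After op 10 (/): stack=[0,0] mem=[0,0,0,0]
After op 11 (*): stack=[0] mem=[0,0,0,0]

[0]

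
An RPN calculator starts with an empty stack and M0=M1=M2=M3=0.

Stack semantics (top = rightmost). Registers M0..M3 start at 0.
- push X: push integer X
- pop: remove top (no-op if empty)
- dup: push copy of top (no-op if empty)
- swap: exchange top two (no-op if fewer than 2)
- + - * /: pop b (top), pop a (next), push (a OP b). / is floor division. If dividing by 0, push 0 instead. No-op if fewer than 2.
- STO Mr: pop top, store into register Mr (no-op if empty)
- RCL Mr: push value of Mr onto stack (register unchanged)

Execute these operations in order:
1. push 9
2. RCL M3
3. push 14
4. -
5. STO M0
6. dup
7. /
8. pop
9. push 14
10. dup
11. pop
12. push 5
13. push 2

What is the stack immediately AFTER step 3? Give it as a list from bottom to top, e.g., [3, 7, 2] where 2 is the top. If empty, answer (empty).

After op 1 (push 9): stack=[9] mem=[0,0,0,0]
After op 2 (RCL M3): stack=[9,0] mem=[0,0,0,0]
After op 3 (push 14): stack=[9,0,14] mem=[0,0,0,0]

[9, 0, 14]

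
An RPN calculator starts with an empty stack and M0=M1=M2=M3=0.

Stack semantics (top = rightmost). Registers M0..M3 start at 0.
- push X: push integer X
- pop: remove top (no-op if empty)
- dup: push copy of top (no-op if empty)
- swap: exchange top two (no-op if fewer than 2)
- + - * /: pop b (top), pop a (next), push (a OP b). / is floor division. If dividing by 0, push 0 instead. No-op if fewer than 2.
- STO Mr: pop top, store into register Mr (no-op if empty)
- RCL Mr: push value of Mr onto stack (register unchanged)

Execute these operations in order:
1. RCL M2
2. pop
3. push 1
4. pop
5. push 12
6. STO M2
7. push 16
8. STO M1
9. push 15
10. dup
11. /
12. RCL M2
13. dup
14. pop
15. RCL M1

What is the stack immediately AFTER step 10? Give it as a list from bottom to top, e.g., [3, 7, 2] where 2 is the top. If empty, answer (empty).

After op 1 (RCL M2): stack=[0] mem=[0,0,0,0]
After op 2 (pop): stack=[empty] mem=[0,0,0,0]
After op 3 (push 1): stack=[1] mem=[0,0,0,0]
After op 4 (pop): stack=[empty] mem=[0,0,0,0]
After op 5 (push 12): stack=[12] mem=[0,0,0,0]
After op 6 (STO M2): stack=[empty] mem=[0,0,12,0]
After op 7 (push 16): stack=[16] mem=[0,0,12,0]
After op 8 (STO M1): stack=[empty] mem=[0,16,12,0]
After op 9 (push 15): stack=[15] mem=[0,16,12,0]
After op 10 (dup): stack=[15,15] mem=[0,16,12,0]

[15, 15]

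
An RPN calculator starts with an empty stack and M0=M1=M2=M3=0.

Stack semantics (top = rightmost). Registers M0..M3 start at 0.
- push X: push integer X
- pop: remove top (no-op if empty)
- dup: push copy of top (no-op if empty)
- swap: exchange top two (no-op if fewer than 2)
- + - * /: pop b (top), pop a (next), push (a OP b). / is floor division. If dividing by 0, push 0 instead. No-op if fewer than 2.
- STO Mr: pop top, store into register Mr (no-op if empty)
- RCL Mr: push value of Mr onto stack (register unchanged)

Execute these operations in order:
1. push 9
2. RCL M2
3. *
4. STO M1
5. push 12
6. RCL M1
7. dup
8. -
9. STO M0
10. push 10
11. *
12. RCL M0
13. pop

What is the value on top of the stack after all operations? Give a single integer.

After op 1 (push 9): stack=[9] mem=[0,0,0,0]
After op 2 (RCL M2): stack=[9,0] mem=[0,0,0,0]
After op 3 (*): stack=[0] mem=[0,0,0,0]
After op 4 (STO M1): stack=[empty] mem=[0,0,0,0]
After op 5 (push 12): stack=[12] mem=[0,0,0,0]
After op 6 (RCL M1): stack=[12,0] mem=[0,0,0,0]
After op 7 (dup): stack=[12,0,0] mem=[0,0,0,0]
After op 8 (-): stack=[12,0] mem=[0,0,0,0]
After op 9 (STO M0): stack=[12] mem=[0,0,0,0]
After op 10 (push 10): stack=[12,10] mem=[0,0,0,0]
After op 11 (*): stack=[120] mem=[0,0,0,0]
After op 12 (RCL M0): stack=[120,0] mem=[0,0,0,0]
After op 13 (pop): stack=[120] mem=[0,0,0,0]

Answer: 120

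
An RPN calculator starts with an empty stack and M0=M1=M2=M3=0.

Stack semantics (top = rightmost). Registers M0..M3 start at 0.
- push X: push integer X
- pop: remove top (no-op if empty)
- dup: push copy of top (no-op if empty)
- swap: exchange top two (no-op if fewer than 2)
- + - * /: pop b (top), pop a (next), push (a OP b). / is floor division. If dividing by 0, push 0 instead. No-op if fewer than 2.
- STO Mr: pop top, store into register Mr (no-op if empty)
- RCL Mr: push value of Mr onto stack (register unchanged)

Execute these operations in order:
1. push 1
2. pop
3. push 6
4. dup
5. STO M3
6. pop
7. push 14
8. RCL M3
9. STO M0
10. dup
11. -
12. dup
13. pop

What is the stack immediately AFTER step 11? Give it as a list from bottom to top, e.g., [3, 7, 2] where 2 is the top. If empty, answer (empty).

After op 1 (push 1): stack=[1] mem=[0,0,0,0]
After op 2 (pop): stack=[empty] mem=[0,0,0,0]
After op 3 (push 6): stack=[6] mem=[0,0,0,0]
After op 4 (dup): stack=[6,6] mem=[0,0,0,0]
After op 5 (STO M3): stack=[6] mem=[0,0,0,6]
After op 6 (pop): stack=[empty] mem=[0,0,0,6]
After op 7 (push 14): stack=[14] mem=[0,0,0,6]
After op 8 (RCL M3): stack=[14,6] mem=[0,0,0,6]
After op 9 (STO M0): stack=[14] mem=[6,0,0,6]
After op 10 (dup): stack=[14,14] mem=[6,0,0,6]
After op 11 (-): stack=[0] mem=[6,0,0,6]

[0]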